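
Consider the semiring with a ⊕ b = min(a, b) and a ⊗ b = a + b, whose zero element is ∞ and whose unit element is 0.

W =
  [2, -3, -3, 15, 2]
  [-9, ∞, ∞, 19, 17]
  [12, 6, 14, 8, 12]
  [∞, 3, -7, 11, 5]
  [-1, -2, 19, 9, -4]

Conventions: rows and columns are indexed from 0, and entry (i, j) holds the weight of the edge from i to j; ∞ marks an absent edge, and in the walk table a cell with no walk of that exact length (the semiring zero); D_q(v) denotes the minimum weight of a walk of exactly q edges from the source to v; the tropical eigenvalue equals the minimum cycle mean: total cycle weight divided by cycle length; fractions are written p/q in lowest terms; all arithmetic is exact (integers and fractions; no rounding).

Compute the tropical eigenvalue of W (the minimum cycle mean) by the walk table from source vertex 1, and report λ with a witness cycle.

q=0: [∞, 0, ∞, ∞, ∞]
q=1: [-9, ∞, ∞, 19, 17]
q=2: [-7, -12, -12, 6, -7]
q=3: [-21, -10, -10, -4, -11]
q=4: [-19, -24, -24, -6, -19]
q=5: [-33, -22, -22, -16, -23]
Optimal cycle mean attained by: cycle 0->1->0, total (-3) + (-9), length 2.
Answer: λ = -6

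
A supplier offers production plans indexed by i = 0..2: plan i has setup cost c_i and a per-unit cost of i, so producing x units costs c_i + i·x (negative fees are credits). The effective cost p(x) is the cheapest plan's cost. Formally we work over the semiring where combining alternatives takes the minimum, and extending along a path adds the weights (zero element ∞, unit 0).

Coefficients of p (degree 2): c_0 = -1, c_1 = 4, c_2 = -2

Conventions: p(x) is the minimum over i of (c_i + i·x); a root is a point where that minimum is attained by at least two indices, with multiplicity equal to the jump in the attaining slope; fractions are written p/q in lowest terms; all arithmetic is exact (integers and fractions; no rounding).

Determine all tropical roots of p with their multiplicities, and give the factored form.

hull edge (i=0, c=-1) to (i=2, c=-2): slope -1/2, span 2
Factored form: p(x) = -2 ⊗ (x ⊕ 1/2) ⊗ (x ⊕ 1/2)
Answer: roots = 1/2 (mult 2)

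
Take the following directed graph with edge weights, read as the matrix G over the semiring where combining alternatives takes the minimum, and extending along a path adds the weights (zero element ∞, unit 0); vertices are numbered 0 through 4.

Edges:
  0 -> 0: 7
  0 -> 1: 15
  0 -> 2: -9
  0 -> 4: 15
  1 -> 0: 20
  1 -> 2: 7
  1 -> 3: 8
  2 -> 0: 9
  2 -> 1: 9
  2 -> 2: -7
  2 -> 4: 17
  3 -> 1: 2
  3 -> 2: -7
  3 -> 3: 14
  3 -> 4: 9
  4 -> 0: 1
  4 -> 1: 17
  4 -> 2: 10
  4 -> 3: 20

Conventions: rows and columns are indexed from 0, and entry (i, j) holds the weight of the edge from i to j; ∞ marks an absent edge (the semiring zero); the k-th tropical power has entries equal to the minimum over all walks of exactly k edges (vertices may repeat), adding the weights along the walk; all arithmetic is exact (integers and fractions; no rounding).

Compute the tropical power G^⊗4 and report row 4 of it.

G^⊗2:
  [0, 0, -16, 23, 8]
  [16, 10, 0, 22, 17]
  [2, 2, -14, 17, 10]
  [2, 2, -14, 10, 10]
  [8, 16, -8, 25, 16]
G^⊗3:
  [-7, -7, -23, 8, 1]
  [9, 9, -7, 18, 17]
  [-5, -5, -21, 10, 3]
  [-5, -5, -21, 10, 3]
  [1, 1, -15, 24, 9]
G^⊗4:
  [-14, -14, -30, 1, -6]
  [2, 2, -14, 17, 10]
  [-12, -12, -28, 3, -4]
  [-12, -12, -28, 3, -4]
  [-6, -6, -22, 9, 2]
Answer: row 4 of G^⊗4 = [-6, -6, -22, 9, 2]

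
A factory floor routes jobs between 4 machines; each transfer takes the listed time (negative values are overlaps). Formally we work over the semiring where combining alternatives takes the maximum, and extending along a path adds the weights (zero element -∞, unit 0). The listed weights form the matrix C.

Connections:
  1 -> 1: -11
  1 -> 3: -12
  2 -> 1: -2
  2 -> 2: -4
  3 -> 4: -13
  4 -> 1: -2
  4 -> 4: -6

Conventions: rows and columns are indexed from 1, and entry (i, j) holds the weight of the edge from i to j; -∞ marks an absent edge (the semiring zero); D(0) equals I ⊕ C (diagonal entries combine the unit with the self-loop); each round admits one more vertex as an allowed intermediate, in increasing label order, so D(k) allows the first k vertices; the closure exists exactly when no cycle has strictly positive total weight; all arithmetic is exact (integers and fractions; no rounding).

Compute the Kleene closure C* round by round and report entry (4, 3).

D(0):
  [0, -∞, -12, -∞]
  [-2, 0, -∞, -∞]
  [-∞, -∞, 0, -13]
  [-2, -∞, -∞, 0]
D(1):
  [0, -∞, -12, -∞]
  [-2, 0, -14, -∞]
  [-∞, -∞, 0, -13]
  [-2, -∞, -14, 0]
D(2):
  [0, -∞, -12, -∞]
  [-2, 0, -14, -∞]
  [-∞, -∞, 0, -13]
  [-2, -∞, -14, 0]
D(3):
  [0, -∞, -12, -25]
  [-2, 0, -14, -27]
  [-∞, -∞, 0, -13]
  [-2, -∞, -14, 0]
D(4):
  [0, -∞, -12, -25]
  [-2, 0, -14, -27]
  [-15, -∞, 0, -13]
  [-2, -∞, -14, 0]
Answer: C*[4][3] = -14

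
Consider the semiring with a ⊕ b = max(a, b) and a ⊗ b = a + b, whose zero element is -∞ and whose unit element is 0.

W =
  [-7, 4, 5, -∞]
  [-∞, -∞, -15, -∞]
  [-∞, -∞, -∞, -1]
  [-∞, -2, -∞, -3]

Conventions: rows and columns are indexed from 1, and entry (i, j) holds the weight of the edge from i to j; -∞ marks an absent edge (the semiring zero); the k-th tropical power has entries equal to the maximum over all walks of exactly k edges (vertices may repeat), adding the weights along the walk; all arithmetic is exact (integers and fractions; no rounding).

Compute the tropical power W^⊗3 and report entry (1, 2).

W^⊗2:
  [-14, -3, -2, 4]
  [-∞, -∞, -∞, -16]
  [-∞, -3, -∞, -4]
  [-∞, -5, -17, -6]
W^⊗3:
  [-21, 2, -9, 1]
  [-∞, -18, -∞, -19]
  [-∞, -6, -18, -7]
  [-∞, -8, -20, -9]
Key observation: the optimum is the walk 1->3->4->2, with weight 5 + (-1) + (-2) = 2.
Optimal value attained by: walk 1->3->4->2.
Answer: (W^⊗3)[1][2] = 2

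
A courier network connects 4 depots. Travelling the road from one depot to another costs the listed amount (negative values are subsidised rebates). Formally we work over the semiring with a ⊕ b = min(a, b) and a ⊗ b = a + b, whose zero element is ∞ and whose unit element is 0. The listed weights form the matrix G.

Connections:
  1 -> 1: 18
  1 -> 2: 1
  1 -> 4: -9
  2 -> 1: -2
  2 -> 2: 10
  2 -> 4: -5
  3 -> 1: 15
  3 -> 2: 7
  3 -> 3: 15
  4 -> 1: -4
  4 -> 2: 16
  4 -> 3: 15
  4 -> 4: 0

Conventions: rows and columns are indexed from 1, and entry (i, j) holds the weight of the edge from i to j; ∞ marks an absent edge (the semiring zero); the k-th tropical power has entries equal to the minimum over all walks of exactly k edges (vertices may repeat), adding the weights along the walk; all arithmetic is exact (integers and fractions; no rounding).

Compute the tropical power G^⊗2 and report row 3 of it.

G^⊗2:
  [-13, 7, 6, -9]
  [-9, -1, 10, -11]
  [5, 16, 30, 2]
  [-4, -3, 15, -13]
Answer: row 3 of G^⊗2 = [5, 16, 30, 2]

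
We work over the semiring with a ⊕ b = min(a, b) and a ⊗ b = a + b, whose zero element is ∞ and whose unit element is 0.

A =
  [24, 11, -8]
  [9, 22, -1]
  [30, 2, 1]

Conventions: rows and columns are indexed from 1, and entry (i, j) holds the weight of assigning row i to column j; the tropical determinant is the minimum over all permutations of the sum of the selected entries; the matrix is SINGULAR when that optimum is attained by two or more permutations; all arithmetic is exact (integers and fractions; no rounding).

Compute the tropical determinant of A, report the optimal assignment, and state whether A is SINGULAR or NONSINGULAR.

σ = (1, 2, 3): 24 + 22 + 1 = 47
σ = (1, 3, 2): 24 + (-1) + 2 = 25
σ = (2, 1, 3): 11 + 9 + 1 = 21
σ = (2, 3, 1): 11 + (-1) + 30 = 40
σ = (3, 1, 2): (-8) + 9 + 2 = 3
σ = (3, 2, 1): (-8) + 22 + 30 = 44
Optimal value attained by: σ = (3, 1, 2).
Answer: det⊕(A) = 3; verdict: NONSINGULAR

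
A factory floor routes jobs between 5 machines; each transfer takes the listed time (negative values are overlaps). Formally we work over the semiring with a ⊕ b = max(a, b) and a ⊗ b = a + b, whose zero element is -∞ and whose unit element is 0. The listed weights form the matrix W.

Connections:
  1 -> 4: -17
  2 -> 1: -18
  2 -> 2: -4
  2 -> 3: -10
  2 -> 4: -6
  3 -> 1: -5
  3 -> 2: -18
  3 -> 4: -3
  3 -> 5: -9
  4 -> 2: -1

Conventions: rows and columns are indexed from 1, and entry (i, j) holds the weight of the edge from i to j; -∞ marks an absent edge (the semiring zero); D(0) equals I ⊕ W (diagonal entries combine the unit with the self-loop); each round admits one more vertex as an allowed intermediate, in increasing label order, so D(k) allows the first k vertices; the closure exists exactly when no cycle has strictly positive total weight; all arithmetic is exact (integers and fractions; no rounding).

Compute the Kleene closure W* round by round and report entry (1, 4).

D(0):
  [0, -∞, -∞, -17, -∞]
  [-18, 0, -10, -6, -∞]
  [-5, -18, 0, -3, -9]
  [-∞, -1, -∞, 0, -∞]
  [-∞, -∞, -∞, -∞, 0]
D(1):
  [0, -∞, -∞, -17, -∞]
  [-18, 0, -10, -6, -∞]
  [-5, -18, 0, -3, -9]
  [-∞, -1, -∞, 0, -∞]
  [-∞, -∞, -∞, -∞, 0]
D(2):
  [0, -∞, -∞, -17, -∞]
  [-18, 0, -10, -6, -∞]
  [-5, -18, 0, -3, -9]
  [-19, -1, -11, 0, -∞]
  [-∞, -∞, -∞, -∞, 0]
D(3):
  [0, -∞, -∞, -17, -∞]
  [-15, 0, -10, -6, -19]
  [-5, -18, 0, -3, -9]
  [-16, -1, -11, 0, -20]
  [-∞, -∞, -∞, -∞, 0]
D(4):
  [0, -18, -28, -17, -37]
  [-15, 0, -10, -6, -19]
  [-5, -4, 0, -3, -9]
  [-16, -1, -11, 0, -20]
  [-∞, -∞, -∞, -∞, 0]
D(5):
  [0, -18, -28, -17, -37]
  [-15, 0, -10, -6, -19]
  [-5, -4, 0, -3, -9]
  [-16, -1, -11, 0, -20]
  [-∞, -∞, -∞, -∞, 0]
Answer: W*[1][4] = -17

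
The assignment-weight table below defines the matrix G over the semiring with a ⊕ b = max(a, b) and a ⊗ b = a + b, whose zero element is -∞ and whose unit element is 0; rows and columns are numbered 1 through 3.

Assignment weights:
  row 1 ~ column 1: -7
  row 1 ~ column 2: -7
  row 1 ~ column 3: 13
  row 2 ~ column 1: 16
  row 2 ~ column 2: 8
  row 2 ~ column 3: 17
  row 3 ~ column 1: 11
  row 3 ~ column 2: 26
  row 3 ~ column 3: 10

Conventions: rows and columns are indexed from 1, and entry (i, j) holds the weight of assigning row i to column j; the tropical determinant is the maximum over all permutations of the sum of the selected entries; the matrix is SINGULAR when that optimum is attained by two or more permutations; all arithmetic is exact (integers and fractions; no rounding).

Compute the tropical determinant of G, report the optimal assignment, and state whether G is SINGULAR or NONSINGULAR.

σ = (1, 2, 3): (-7) + 8 + 10 = 11
σ = (1, 3, 2): (-7) + 17 + 26 = 36
σ = (2, 1, 3): (-7) + 16 + 10 = 19
σ = (2, 3, 1): (-7) + 17 + 11 = 21
σ = (3, 1, 2): 13 + 16 + 26 = 55
σ = (3, 2, 1): 13 + 8 + 11 = 32
Optimal value attained by: σ = (3, 1, 2).
Answer: det⊕(G) = 55; verdict: NONSINGULAR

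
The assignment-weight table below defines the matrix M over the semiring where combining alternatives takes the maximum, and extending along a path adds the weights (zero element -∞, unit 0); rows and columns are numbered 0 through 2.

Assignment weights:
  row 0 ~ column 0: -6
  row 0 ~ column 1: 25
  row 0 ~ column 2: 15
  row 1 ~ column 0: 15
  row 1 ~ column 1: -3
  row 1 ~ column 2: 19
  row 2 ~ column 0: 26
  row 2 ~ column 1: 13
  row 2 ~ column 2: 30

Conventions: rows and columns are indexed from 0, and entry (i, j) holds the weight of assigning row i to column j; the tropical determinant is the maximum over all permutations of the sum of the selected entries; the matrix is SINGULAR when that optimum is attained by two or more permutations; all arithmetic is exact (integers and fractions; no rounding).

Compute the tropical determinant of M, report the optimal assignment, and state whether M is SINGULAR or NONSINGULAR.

σ = (0, 1, 2): (-6) + (-3) + 30 = 21
σ = (0, 2, 1): (-6) + 19 + 13 = 26
σ = (1, 0, 2): 25 + 15 + 30 = 70
σ = (1, 2, 0): 25 + 19 + 26 = 70
σ = (2, 0, 1): 15 + 15 + 13 = 43
σ = (2, 1, 0): 15 + (-3) + 26 = 38
Optimal value attained by: σ = (1, 0, 2).
Answer: det⊕(M) = 70; verdict: SINGULAR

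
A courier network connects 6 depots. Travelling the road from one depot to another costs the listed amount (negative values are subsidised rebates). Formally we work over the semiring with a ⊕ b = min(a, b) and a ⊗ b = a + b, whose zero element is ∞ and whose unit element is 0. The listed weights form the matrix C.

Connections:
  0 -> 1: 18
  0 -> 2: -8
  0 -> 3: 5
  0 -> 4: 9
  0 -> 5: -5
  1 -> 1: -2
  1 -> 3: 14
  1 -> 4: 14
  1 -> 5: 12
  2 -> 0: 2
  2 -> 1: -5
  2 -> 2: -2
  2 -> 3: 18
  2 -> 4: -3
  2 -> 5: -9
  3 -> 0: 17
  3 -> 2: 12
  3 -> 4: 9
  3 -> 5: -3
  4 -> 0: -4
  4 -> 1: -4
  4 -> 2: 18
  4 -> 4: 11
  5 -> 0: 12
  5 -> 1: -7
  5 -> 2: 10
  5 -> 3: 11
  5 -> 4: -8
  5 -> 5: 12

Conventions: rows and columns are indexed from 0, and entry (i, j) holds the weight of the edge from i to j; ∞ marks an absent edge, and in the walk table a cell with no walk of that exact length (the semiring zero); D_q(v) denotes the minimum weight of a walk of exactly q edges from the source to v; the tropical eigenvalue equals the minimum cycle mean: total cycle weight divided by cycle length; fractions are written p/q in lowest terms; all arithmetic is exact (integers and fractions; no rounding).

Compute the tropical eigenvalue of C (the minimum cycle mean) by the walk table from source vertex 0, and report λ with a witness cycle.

q=0: [0, ∞, ∞, ∞, ∞, ∞]
q=1: [∞, 18, -8, 5, 9, -5]
q=2: [-6, -13, -10, 6, -13, -17]
q=3: [-17, -24, -14, -6, -25, -19]
q=4: [-29, -29, -25, -12, -27, -23]
q=5: [-31, -31, -37, -24, -31, -34]
q=6: [-35, -42, -39, -26, -42, -46]
Optimal cycle mean attained by: cycle 0->2->5->4->0, total (-8) + (-9) + (-8) + (-4), length 4.
Answer: λ = -29/4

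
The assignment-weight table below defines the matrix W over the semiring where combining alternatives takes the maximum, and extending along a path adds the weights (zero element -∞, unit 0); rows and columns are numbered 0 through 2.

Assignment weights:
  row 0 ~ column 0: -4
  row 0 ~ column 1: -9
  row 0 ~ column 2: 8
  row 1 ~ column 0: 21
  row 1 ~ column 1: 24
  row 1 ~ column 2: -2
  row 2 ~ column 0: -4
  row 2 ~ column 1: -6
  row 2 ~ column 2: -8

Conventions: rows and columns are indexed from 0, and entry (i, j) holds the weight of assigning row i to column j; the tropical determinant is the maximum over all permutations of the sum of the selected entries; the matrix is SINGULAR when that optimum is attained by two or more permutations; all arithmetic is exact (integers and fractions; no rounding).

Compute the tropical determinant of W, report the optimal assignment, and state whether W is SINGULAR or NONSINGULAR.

σ = (0, 1, 2): (-4) + 24 + (-8) = 12
σ = (0, 2, 1): (-4) + (-2) + (-6) = -12
σ = (1, 0, 2): (-9) + 21 + (-8) = 4
σ = (1, 2, 0): (-9) + (-2) + (-4) = -15
σ = (2, 0, 1): 8 + 21 + (-6) = 23
σ = (2, 1, 0): 8 + 24 + (-4) = 28
Optimal value attained by: σ = (2, 1, 0).
Answer: det⊕(W) = 28; verdict: NONSINGULAR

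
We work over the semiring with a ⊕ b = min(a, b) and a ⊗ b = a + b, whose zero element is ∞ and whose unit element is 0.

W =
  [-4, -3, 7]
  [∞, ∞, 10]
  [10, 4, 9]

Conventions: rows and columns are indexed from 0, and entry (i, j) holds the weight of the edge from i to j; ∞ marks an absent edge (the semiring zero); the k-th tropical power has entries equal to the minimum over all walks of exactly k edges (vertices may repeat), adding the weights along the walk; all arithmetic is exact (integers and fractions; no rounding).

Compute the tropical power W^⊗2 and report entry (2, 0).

W^⊗2:
  [-8, -7, 3]
  [20, 14, 19]
  [6, 7, 14]
Key observation: the optimum is the walk 2->0->0, with weight 10 + (-4) = 6.
Optimal value attained by: walk 2->0->0.
Answer: (W^⊗2)[2][0] = 6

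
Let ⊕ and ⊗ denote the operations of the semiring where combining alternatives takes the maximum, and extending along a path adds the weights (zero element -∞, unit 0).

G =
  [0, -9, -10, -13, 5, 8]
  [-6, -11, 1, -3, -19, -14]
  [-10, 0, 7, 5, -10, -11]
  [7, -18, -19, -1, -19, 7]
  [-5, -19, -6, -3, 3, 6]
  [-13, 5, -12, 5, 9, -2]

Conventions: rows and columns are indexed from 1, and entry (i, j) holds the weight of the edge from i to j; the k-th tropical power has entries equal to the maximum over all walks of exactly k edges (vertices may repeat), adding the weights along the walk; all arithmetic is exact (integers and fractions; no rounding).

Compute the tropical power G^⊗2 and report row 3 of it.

G^⊗2:
  [0, 13, -1, 13, 17, 11]
  [4, 1, 8, 6, -1, 4]
  [12, 7, 14, 12, -2, 12]
  [7, 12, -3, 12, 16, 15]
  [4, 11, 1, 11, 15, 9]
  [12, 3, 6, 6, 12, 15]
Answer: row 3 of G^⊗2 = [12, 7, 14, 12, -2, 12]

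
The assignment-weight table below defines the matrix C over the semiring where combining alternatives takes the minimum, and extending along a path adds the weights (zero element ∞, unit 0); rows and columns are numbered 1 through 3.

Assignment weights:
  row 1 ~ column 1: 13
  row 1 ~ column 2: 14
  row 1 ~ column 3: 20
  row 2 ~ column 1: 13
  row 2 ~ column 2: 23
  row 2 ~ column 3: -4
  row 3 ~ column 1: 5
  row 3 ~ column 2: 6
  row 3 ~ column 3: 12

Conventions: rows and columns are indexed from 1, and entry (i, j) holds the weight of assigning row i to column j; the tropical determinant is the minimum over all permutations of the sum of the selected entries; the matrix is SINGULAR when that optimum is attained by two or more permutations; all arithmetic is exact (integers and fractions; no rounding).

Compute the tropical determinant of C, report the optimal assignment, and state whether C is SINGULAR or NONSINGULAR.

σ = (1, 2, 3): 13 + 23 + 12 = 48
σ = (1, 3, 2): 13 + (-4) + 6 = 15
σ = (2, 1, 3): 14 + 13 + 12 = 39
σ = (2, 3, 1): 14 + (-4) + 5 = 15
σ = (3, 1, 2): 20 + 13 + 6 = 39
σ = (3, 2, 1): 20 + 23 + 5 = 48
Optimal value attained by: σ = (1, 3, 2).
Answer: det⊕(C) = 15; verdict: SINGULAR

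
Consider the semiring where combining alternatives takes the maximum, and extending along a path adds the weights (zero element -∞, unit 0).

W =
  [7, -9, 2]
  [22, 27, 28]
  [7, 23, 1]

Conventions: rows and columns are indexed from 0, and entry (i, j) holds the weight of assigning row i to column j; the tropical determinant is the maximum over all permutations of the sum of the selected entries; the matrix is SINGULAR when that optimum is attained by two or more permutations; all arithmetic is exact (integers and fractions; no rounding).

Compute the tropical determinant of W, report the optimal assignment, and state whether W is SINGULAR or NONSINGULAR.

σ = (0, 1, 2): 7 + 27 + 1 = 35
σ = (0, 2, 1): 7 + 28 + 23 = 58
σ = (1, 0, 2): (-9) + 22 + 1 = 14
σ = (1, 2, 0): (-9) + 28 + 7 = 26
σ = (2, 0, 1): 2 + 22 + 23 = 47
σ = (2, 1, 0): 2 + 27 + 7 = 36
Optimal value attained by: σ = (0, 2, 1).
Answer: det⊕(W) = 58; verdict: NONSINGULAR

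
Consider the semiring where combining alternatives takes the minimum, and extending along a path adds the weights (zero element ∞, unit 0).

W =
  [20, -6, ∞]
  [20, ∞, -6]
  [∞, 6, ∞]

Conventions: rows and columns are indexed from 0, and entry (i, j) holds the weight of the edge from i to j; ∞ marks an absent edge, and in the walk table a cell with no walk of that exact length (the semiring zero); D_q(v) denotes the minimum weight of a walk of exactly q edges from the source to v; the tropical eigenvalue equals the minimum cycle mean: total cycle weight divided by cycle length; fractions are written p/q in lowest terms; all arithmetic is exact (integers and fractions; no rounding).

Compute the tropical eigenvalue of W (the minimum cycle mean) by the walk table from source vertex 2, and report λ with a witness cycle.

q=0: [∞, ∞, 0]
q=1: [∞, 6, ∞]
q=2: [26, ∞, 0]
q=3: [46, 6, ∞]
Optimal cycle mean attained by: cycle 1->2->1, total (-6) + 6, length 2.
Answer: λ = 0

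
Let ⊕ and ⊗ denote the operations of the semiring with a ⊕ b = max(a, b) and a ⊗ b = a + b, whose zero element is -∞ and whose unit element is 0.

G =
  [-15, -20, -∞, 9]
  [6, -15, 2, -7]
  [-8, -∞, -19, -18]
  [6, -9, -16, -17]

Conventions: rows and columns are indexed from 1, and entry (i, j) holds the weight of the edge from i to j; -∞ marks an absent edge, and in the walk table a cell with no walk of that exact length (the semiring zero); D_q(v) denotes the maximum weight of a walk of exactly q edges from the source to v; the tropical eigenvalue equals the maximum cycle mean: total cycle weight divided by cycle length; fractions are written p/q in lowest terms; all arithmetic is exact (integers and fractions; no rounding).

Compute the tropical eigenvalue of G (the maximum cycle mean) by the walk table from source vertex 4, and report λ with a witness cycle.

q=0: [-∞, -∞, -∞, 0]
q=1: [6, -9, -16, -17]
q=2: [-3, -14, -7, 15]
q=3: [21, 6, -1, 6]
q=4: [12, 1, 8, 30]
Optimal cycle mean attained by: cycle 1->4->1, total 9 + 6, length 2.
Answer: λ = 15/2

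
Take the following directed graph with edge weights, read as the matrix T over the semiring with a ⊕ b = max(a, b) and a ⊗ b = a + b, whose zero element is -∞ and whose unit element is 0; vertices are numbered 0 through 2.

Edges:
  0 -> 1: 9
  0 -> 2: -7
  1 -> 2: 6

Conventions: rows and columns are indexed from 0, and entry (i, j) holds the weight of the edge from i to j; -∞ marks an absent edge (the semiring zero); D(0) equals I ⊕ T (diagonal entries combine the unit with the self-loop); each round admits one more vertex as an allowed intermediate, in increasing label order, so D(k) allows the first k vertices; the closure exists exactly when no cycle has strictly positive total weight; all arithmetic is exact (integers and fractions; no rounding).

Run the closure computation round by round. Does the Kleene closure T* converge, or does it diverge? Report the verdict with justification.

D(0):
  [0, 9, -7]
  [-∞, 0, 6]
  [-∞, -∞, 0]
D(1):
  [0, 9, -7]
  [-∞, 0, 6]
  [-∞, -∞, 0]
D(2):
  [0, 9, 15]
  [-∞, 0, 6]
  [-∞, -∞, 0]
D(3):
  [0, 9, 15]
  [-∞, 0, 6]
  [-∞, -∞, 0]
Key observation: every diagonal entry stays at the unit through all rounds, so no improving cycle exists.
Answer: CONVERGES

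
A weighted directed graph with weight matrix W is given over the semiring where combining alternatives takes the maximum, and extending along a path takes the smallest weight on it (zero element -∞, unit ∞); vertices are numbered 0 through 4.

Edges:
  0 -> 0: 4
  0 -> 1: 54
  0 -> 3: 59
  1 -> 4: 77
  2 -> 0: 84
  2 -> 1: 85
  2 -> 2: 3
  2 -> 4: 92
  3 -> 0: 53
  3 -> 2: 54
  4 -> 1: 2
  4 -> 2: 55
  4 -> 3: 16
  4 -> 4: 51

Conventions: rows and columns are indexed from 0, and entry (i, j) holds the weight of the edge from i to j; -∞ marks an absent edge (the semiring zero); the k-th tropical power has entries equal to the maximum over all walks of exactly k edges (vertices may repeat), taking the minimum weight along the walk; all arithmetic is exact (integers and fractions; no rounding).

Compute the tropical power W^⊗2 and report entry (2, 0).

W^⊗2:
  [53, 4, 54, 4, 54]
  [-∞, 2, 55, 16, 51]
  [4, 54, 55, 59, 77]
  [54, 54, 3, 53, 54]
  [55, 55, 51, 16, 55]
Key observation: the optimum is the walk 2->0->0, with weight 84 min 4 = 4.
Optimal value attained by: walk 2->0->0.
Answer: (W^⊗2)[2][0] = 4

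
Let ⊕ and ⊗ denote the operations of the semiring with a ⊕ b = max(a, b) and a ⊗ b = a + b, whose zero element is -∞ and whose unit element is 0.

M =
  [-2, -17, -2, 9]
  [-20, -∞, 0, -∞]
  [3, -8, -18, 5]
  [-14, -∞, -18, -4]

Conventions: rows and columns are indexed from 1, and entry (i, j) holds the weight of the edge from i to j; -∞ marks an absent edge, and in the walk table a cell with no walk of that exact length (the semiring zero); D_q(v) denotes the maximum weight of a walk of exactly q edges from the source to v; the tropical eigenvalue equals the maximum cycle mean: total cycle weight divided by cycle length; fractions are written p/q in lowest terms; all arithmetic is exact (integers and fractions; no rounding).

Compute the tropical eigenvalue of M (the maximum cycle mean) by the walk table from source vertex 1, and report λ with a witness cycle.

q=0: [0, -∞, -∞, -∞]
q=1: [-2, -17, -2, 9]
q=2: [1, -10, -4, 7]
q=3: [-1, -12, -1, 10]
q=4: [2, -9, -3, 8]
Optimal cycle mean attained by: cycle 1->3->1, total (-2) + 3, length 2.
Answer: λ = 1/2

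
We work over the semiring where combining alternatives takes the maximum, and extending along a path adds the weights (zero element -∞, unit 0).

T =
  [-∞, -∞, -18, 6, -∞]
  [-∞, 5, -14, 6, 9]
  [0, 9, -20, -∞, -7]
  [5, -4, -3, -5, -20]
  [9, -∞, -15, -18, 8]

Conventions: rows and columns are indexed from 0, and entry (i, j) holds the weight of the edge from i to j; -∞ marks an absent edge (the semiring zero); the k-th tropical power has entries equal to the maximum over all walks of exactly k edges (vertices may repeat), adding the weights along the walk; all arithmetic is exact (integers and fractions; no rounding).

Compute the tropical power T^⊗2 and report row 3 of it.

T^⊗2:
  [11, 2, 3, 1, -14]
  [18, 10, 3, 11, 17]
  [2, 14, -5, 15, 18]
  [0, 6, -8, 11, 5]
  [17, -6, -7, 15, 16]
Answer: row 3 of T^⊗2 = [0, 6, -8, 11, 5]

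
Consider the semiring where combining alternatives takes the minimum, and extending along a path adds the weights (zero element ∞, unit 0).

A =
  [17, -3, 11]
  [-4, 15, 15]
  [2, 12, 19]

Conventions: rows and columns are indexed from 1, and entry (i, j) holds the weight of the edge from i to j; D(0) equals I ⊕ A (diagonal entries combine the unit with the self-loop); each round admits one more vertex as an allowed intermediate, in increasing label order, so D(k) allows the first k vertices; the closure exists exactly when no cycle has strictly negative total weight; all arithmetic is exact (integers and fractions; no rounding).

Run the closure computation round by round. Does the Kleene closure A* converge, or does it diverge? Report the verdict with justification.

D(0):
  [0, -3, 11]
  [-4, 0, 15]
  [2, 12, 0]
Detection: at round 1, diagonal entry (2, 2) turns strictly negative.
Key observation: the cycle 2->1->2 has total weight (-4) + (-3), which is strictly negative.
Answer: DIVERGES — negative cycle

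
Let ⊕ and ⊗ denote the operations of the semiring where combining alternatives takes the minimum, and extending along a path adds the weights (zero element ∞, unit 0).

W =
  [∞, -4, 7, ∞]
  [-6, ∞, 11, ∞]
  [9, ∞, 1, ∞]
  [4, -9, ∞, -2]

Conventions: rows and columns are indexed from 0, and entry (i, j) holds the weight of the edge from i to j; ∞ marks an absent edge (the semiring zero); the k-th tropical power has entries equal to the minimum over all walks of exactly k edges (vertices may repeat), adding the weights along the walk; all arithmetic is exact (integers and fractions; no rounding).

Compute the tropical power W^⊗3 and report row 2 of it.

W^⊗2:
  [-10, ∞, 7, ∞]
  [20, -10, 1, ∞]
  [10, 5, 2, ∞]
  [-15, -11, 2, -4]
W^⊗3:
  [16, -14, -3, ∞]
  [-16, 16, 1, ∞]
  [-1, 6, 3, ∞]
  [-17, -19, -8, -6]
Answer: row 2 of W^⊗3 = [-1, 6, 3, ∞]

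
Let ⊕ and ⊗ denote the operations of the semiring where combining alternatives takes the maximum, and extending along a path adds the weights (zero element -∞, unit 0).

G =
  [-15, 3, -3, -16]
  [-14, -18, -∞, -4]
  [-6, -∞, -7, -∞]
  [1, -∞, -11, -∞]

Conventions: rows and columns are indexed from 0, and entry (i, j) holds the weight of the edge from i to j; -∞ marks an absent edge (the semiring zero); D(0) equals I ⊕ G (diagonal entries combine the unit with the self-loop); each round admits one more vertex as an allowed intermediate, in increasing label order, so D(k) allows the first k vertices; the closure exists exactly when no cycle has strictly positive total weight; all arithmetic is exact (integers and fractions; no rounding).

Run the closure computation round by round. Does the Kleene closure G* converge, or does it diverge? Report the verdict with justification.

D(0):
  [0, 3, -3, -16]
  [-14, 0, -∞, -4]
  [-6, -∞, 0, -∞]
  [1, -∞, -11, 0]
D(1):
  [0, 3, -3, -16]
  [-14, 0, -17, -4]
  [-6, -3, 0, -22]
  [1, 4, -2, 0]
D(2):
  [0, 3, -3, -1]
  [-14, 0, -17, -4]
  [-6, -3, 0, -7]
  [1, 4, -2, 0]
D(3):
  [0, 3, -3, -1]
  [-14, 0, -17, -4]
  [-6, -3, 0, -7]
  [1, 4, -2, 0]
D(4):
  [0, 3, -3, -1]
  [-3, 0, -6, -4]
  [-6, -3, 0, -7]
  [1, 4, -2, 0]
Key observation: every diagonal entry stays at the unit through all rounds, so no improving cycle exists.
Answer: CONVERGES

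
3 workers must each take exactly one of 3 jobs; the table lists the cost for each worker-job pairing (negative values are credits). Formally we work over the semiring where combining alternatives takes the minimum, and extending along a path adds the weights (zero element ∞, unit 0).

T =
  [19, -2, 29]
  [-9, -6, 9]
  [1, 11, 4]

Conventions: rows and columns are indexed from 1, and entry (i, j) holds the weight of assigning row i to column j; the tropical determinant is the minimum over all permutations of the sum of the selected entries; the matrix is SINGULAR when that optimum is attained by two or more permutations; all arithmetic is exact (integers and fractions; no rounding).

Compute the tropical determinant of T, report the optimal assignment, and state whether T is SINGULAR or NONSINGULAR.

σ = (1, 2, 3): 19 + (-6) + 4 = 17
σ = (1, 3, 2): 19 + 9 + 11 = 39
σ = (2, 1, 3): (-2) + (-9) + 4 = -7
σ = (2, 3, 1): (-2) + 9 + 1 = 8
σ = (3, 1, 2): 29 + (-9) + 11 = 31
σ = (3, 2, 1): 29 + (-6) + 1 = 24
Optimal value attained by: σ = (2, 1, 3).
Answer: det⊕(T) = -7; verdict: NONSINGULAR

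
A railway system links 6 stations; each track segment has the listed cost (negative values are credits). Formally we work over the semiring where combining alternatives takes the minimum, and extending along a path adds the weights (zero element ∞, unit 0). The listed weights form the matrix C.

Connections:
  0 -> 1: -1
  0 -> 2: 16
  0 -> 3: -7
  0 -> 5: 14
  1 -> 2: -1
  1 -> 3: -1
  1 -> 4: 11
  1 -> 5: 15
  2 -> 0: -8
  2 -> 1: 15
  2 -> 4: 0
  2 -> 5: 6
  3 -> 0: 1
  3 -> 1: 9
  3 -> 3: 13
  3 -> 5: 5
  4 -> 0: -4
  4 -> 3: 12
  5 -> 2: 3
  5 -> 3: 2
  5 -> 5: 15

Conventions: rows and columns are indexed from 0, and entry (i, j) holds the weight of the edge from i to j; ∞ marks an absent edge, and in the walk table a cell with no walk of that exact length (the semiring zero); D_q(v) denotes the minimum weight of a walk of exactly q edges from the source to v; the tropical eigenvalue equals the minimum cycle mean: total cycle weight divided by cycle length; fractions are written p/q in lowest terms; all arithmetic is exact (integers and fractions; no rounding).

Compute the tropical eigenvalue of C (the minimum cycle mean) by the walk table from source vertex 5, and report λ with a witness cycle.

q=0: [∞, ∞, ∞, ∞, ∞, 0]
q=1: [∞, ∞, 3, 2, ∞, 15]
q=2: [-5, 11, 18, 15, 3, 7]
q=3: [-1, -6, 10, -12, 18, 9]
q=4: [-11, -3, -7, -8, 5, -7]
q=5: [-15, -12, -4, -18, -7, -3]
q=6: [-17, -16, -13, -22, -4, -13]
Optimal cycle mean attained by: cycle 0->1->2->0, total (-1) + (-1) + (-8), length 3.
Answer: λ = -10/3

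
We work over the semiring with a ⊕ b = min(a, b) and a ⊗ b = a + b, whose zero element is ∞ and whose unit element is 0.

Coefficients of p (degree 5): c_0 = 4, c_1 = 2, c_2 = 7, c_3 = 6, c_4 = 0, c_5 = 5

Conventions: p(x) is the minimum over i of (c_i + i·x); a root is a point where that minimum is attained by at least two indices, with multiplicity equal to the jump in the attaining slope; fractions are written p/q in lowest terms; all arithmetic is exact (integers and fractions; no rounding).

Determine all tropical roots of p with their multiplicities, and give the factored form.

hull edge (i=0, c=4) to (i=1, c=2): slope -2, span 1
hull edge (i=1, c=2) to (i=4, c=0): slope -2/3, span 3
hull edge (i=4, c=0) to (i=5, c=5): slope 5, span 1
Factored form: p(x) = 5 ⊗ (x ⊕ (-5)) ⊗ (x ⊕ 2/3) ⊗ (x ⊕ 2/3) ⊗ (x ⊕ 2/3) ⊗ (x ⊕ 2)
Answer: roots = -5 (mult 1), 2/3 (mult 3), 2 (mult 1)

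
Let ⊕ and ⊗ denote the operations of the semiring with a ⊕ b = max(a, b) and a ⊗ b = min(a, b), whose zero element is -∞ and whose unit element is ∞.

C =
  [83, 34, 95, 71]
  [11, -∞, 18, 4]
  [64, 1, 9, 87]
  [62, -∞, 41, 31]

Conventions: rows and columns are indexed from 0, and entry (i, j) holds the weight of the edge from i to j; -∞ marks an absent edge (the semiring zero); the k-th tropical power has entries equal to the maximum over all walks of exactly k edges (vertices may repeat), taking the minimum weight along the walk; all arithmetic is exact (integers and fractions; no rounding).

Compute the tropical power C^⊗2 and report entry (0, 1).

C^⊗2:
  [83, 34, 83, 87]
  [18, 11, 11, 18]
  [64, 34, 64, 64]
  [62, 34, 62, 62]
Key observation: the optimum is the walk 0->0->1, with weight 83 min 34 = 34.
Optimal value attained by: walk 0->0->1.
Answer: (C^⊗2)[0][1] = 34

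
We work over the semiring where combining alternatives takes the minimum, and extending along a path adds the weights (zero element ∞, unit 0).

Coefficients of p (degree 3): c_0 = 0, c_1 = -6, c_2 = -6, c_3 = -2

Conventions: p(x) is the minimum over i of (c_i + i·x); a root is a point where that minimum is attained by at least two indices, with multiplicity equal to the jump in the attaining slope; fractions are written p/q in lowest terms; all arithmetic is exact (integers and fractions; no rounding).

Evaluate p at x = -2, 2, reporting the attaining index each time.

p(-2) = min(0+0·(-2)=0, -6+1·(-2)=-8, -6+2·(-2)=-10, -2+3·(-2)=-8) = -10 (attained by i=2)
p(2) = min(0+0·2=0, -6+1·2=-4, -6+2·2=-2, -2+3·2=4) = -4 (attained by i=1)
Answer: p(-2) = -10; p(2) = -4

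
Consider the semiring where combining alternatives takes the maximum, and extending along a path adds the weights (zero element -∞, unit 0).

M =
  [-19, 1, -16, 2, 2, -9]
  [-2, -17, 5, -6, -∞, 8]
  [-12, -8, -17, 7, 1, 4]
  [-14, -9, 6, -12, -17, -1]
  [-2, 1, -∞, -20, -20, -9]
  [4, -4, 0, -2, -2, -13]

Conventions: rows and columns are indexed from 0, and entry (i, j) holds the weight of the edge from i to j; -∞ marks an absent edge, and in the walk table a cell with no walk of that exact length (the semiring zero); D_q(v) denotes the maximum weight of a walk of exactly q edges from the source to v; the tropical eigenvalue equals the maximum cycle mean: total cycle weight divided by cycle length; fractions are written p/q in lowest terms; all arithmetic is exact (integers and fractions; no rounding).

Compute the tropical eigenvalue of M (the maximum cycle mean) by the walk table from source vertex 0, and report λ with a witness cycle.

q=0: [0, -∞, -∞, -∞, -∞, -∞]
q=1: [-19, 1, -16, 2, 2, -9]
q=2: [0, 3, 8, -5, -11, 9]
q=3: [13, 5, 9, 15, 9, 12]
q=4: [16, 14, 21, 16, 15, 14]
q=5: [18, 17, 22, 28, 22, 25]
q=6: [29, 23, 34, 29, 23, 27]
Optimal cycle mean attained by: cycle 2->3->2, total 7 + 6, length 2.
Answer: λ = 13/2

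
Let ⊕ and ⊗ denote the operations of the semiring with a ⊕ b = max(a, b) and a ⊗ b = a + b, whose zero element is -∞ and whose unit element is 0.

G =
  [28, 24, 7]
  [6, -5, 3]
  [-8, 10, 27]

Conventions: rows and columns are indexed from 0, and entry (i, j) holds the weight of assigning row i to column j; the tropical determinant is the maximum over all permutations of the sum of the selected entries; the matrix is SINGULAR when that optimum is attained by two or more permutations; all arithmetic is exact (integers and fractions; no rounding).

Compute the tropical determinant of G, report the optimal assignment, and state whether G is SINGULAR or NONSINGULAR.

σ = (0, 1, 2): 28 + (-5) + 27 = 50
σ = (0, 2, 1): 28 + 3 + 10 = 41
σ = (1, 0, 2): 24 + 6 + 27 = 57
σ = (1, 2, 0): 24 + 3 + (-8) = 19
σ = (2, 0, 1): 7 + 6 + 10 = 23
σ = (2, 1, 0): 7 + (-5) + (-8) = -6
Optimal value attained by: σ = (1, 0, 2).
Answer: det⊕(G) = 57; verdict: NONSINGULAR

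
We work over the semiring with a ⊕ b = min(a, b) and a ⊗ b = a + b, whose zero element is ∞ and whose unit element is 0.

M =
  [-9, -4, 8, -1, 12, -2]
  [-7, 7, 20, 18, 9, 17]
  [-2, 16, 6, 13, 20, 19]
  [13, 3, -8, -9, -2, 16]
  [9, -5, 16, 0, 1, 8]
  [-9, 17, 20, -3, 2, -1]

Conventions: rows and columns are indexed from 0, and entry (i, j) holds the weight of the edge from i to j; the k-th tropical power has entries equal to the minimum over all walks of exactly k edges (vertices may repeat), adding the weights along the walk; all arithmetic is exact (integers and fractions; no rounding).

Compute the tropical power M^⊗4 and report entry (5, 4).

M^⊗2:
  [-18, -13, -9, -10, -3, -11]
  [-16, -11, 1, -8, 5, -9]
  [-11, -6, 5, -3, 10, -4]
  [-10, -7, -17, -18, -11, 6]
  [-12, -4, -8, -9, -2, 7]
  [-18, -13, -11, -12, -5, -11]
M^⊗3:
  [-27, -22, -18, -19, -12, -20]
  [-25, -20, -16, -17, -10, -18]
  [-20, -15, -11, -12, -5, -13]
  [-19, -16, -26, -27, -20, -12]
  [-21, -16, -17, -18, -11, -14]
  [-27, -22, -20, -21, -14, -20]
M^⊗4:
  [-36, -31, -27, -28, -21, -29]
  [-34, -29, -25, -26, -19, -27]
  [-29, -24, -20, -21, -14, -22]
  [-28, -25, -35, -36, -29, -21]
  [-30, -25, -26, -27, -20, -23]
  [-36, -31, -29, -30, -23, -29]
Key observation: the optimum is the walk 5->3->3->3->4, with weight (-3) + (-9) + (-9) + (-2) = -23.
Optimal value attained by: walk 5->3->3->3->4.
Answer: (M^⊗4)[5][4] = -23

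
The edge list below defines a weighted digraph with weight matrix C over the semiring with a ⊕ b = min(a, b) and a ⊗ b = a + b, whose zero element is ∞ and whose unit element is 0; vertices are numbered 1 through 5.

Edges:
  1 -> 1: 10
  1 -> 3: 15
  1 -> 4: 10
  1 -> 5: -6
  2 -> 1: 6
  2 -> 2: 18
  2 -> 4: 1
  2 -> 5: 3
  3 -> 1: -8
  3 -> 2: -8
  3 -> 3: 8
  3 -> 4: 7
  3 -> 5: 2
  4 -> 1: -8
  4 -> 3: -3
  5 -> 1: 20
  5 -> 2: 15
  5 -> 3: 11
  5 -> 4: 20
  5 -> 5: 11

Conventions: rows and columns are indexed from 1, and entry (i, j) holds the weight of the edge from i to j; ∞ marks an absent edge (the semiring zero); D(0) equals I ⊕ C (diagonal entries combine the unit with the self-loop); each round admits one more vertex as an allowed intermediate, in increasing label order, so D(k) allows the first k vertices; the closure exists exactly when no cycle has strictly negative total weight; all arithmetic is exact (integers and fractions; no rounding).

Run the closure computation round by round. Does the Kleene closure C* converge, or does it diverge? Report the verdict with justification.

D(0):
  [0, ∞, 15, 10, -6]
  [6, 0, ∞, 1, 3]
  [-8, -8, 0, 7, 2]
  [-8, ∞, -3, 0, ∞]
  [20, 15, 11, 20, 0]
D(1):
  [0, ∞, 15, 10, -6]
  [6, 0, 21, 1, 0]
  [-8, -8, 0, 2, -14]
  [-8, ∞, -3, 0, -14]
  [20, 15, 11, 20, 0]
D(2):
  [0, ∞, 15, 10, -6]
  [6, 0, 21, 1, 0]
  [-8, -8, 0, -7, -14]
  [-8, ∞, -3, 0, -14]
  [20, 15, 11, 16, 0]
Detection: at round 3, diagonal entry (4, 4) turns strictly negative.
Key observation: the cycle 4->3->1->4 has total weight (-3) + (-8) + 10, which is strictly negative.
Answer: DIVERGES — negative cycle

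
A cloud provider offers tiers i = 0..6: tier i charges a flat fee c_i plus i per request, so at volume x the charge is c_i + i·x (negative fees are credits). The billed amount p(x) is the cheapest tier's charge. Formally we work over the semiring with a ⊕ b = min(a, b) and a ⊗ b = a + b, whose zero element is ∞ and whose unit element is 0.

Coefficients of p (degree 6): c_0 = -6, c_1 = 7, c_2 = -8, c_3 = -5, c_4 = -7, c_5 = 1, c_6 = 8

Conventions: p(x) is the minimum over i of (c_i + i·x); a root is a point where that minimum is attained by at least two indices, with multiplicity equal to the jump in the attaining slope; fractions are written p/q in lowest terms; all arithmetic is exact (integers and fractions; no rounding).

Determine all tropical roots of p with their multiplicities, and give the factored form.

hull edge (i=0, c=-6) to (i=2, c=-8): slope -1, span 2
hull edge (i=2, c=-8) to (i=4, c=-7): slope 1/2, span 2
hull edge (i=4, c=-7) to (i=6, c=8): slope 15/2, span 2
Factored form: p(x) = 8 ⊗ (x ⊕ (-15/2)) ⊗ (x ⊕ (-15/2)) ⊗ (x ⊕ (-1/2)) ⊗ (x ⊕ (-1/2)) ⊗ (x ⊕ 1) ⊗ (x ⊕ 1)
Answer: roots = -15/2 (mult 2), -1/2 (mult 2), 1 (mult 2)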